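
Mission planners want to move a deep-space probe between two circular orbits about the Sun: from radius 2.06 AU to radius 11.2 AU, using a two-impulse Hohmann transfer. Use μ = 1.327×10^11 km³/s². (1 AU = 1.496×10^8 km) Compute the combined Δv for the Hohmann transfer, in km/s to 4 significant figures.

In km: r₁ = 2.06 × 1.496×10^8 = 3.08176×10^8 km; r₂ = 11.2 × 1.496×10^8 = 1.67552×10^9 km.
Transfer-ellipse semi-major axis a_t = (r₁ + r₂)/2 = (3.08176×10^8 + 1.67552×10^9)/2 = 9.91848×10^8 km.
At r₁ the circular-orbit speed is v₁ = √(μ/r₁) = 20.75 km/s.
Transfer-orbit speed at r₁ (vis-viva equation): v_p = √[μ(2/r₁ − 1/a_t)] = 26.97 km/s.
First burn Δv₁ = |v_p − v₁| = 6.220 km/s.
Circular speed at r₂: v₂ = √(μ/r₂) = 8.8994 km/s.
Transfer-orbit speed at r₂: v_a = √[μ(2/r₂ − 1/a_t)] = 4.9606 km/s.
Second burn Δv₂ = |v₂ − v_a| = 3.939 km/s.
Total Δv = Δv₁ + Δv₂ = 10.16 km/s.

Δv = 10.16 km/s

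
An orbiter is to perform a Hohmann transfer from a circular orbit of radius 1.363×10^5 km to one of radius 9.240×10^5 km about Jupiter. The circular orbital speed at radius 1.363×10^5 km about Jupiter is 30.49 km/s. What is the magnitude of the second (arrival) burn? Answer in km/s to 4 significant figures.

From the circular-orbit relation v² = μ/r at r = 1.363×10^5 km: μ = v²r = (30.49)² × 1.363×10^5 = 1.26710×10^8 km³/s².
The Hohmann ellipse has a_t = (r₁ + r₂)/2 = 5.3015×10^5 km.
Circular speed at r = 9.240×10^5 km: v_c = √(μ/r) = 11.7103 km/s.
Transfer-orbit speed at the same r (vis-viva, a = a_t): v_t = √[μ(2/r − 1/a_t)] = 5.93770 km/s.
Δv₂ = |v_t − v_c| = |5.93770 − 11.7103| = 5.773 km/s.

Δv₂ = 5.773 km/s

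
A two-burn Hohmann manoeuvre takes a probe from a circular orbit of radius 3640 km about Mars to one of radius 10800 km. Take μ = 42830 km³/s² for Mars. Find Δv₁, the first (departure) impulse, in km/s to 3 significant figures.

The Hohmann ellipse has a_t = (r₁ + r₂)/2 = 7220 km.
Circular speed at r = 3640 km: v_c = √(μ/r) = 3.4302 km/s.
Vis-viva on the transfer ellipse at r = 3640 km gives v_t = √[μ(2/r − 1/a_t)] = 4.1953 km/s.
Δv₁ = |v_t − v_c| = |4.1953 − 3.4302| = 0.7651 km/s.

Δv₁ = 0.765 km/s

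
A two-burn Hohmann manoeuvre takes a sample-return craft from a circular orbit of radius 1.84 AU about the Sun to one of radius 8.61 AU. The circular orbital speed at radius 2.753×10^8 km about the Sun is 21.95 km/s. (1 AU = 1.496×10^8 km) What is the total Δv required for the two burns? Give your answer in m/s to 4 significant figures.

From the circular-orbit relation v² = μ/r at r = 2.753×10^8 km: μ = v²r = (21.95)² × 2.753×10^8 = 1.32640×10^11 km³/s².
In km: r₁ = 1.84 × 1.496×10^8 = 2.75264×10^8 km; r₂ = 8.61 × 1.496×10^8 = 1.288056×10^9 km.
Transfer-ellipse semi-major axis a_t = (r₁ + r₂)/2 = (2.75264×10^8 + 1.288056×10^9)/2 = 7.8166×10^8 km.
Circular speed at r₁: v₁ = √(μ/r₁) = √(1.32640×10^11/2.75264×10^8) = 21.9514 km/s.
On the transfer ellipse at r₁, vis-viva gives v_p = √[μ(2/r₁ − 1/a_t)] = 28.1787 km/s.
First burn Δv₁ = |v_p − v₁| = 6.227 km/s.
Circular speed at r₂: v₂ = √(μ/r₂) = 10.148 km/s.
Transfer-orbit speed at r₂: v_a = √[μ(2/r₂ − 1/a_t)] = 6.0219 km/s.
Second burn Δv₂ = |v₂ − v_a| = 4.126 km/s.
Δv = Δv₁ + Δv₂ = 6.227 + 4.126 = 10.35 km/s.

Δv = 10350 m/s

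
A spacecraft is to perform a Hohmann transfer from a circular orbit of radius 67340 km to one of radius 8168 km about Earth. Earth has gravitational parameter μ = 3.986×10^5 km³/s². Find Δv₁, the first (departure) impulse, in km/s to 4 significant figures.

Δv₁ = 1.301 km/s

The Hohmann ellipse has a_t = (r₁ + r₂)/2 = 37754 km.
On the circular orbit at r = 67340 km, v_c = √(μ/r) = 2.433 km/s.
Transfer-orbit speed at the same r (vis-viva, a = a_t): v_t = √[μ(2/r − 1/a_t)] = 1.132 km/s.
Δv₁ = |v_t − v_c| = |1.132 − 2.433| = 1.301 km/s.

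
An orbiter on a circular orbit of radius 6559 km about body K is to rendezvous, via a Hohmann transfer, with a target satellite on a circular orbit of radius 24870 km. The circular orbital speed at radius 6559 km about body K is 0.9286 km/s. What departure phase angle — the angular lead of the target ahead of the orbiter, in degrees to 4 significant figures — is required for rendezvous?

From the circular-orbit relation v² = μ/r at r = 6559 km: μ = v²r = (0.9286)² × 6559 = 5655.81 km³/s².
Semi-major axis of the transfer orbit: a_t = (6559 + 24870)/2 = 15714.5 km.
Transfer time t = π√(a_t³/μ) = 82291 s.
The target's mean motion on its circular orbit is ω₂ = √(μ/r₂³) = 1.9175×10^-5 rad/s.
Angle swept by the target during transfer: ω₂·t = 1.578 rad = 90.41°.
The orbiter traverses 180° on the transfer ellipse, so the target must lead by 180° − 90.41° = 89.59°.

φ = 89.59°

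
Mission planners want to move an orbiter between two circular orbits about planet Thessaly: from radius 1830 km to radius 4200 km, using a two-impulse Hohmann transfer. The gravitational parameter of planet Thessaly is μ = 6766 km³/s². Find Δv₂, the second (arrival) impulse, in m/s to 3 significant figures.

Transfer-ellipse semi-major axis a_t = (r₁ + r₂)/2 = (1830 + 4200)/2 = 3015 km.
Circular speed at r = 4200 km: v_c = √(μ/r) = 1.2692 km/s.
Vis-viva on the transfer ellipse at r = 4200 km gives v_t = √[μ(2/r − 1/a_t)] = 0.98883 km/s.
Δv₂ = |v_t − v_c| = |0.98883 − 1.2692| = 0.2804 km/s.

Δv₂ = 280 m/s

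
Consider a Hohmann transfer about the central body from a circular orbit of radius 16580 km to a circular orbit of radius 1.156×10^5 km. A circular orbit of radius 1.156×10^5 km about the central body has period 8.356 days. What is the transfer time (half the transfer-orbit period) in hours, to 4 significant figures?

t = 43.35 hours

From Kepler's third law T² = 4π²r³/μ at r = 1.156×10^5 km, T = 8.356 days = 8.356 × 86400 s = 7.219584×10^5 s: μ = 4π²r³/T² = 1.17006×10^5 km³/s².
The Hohmann ellipse has a_t = (r₁ + r₂)/2 = 66090 km.
Half the transfer-orbit period gives t = π√(a_t³/μ) = 1.56045×10^5 s.
Converting: 1.56045×10^5 s ÷ 3600 s/hour = 43.35 hours.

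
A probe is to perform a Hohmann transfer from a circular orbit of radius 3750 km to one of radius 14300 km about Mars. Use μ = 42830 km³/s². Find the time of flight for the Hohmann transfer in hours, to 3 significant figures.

t = 3.62 hours

Transfer-ellipse semi-major axis a_t = (r₁ + r₂)/2 = (3750 + 14300)/2 = 9025 km.
Half the transfer-orbit period gives t = π√(a_t³/μ) = 13020 s.
Converting: 13020 s ÷ 3600 s/hour = 3.62 hours.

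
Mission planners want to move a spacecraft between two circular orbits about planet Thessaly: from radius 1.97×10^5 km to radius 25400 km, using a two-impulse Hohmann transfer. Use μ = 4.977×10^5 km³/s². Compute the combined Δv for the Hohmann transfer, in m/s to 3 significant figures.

The Hohmann ellipse has a_t = (r₁ + r₂)/2 = 1.112×10^5 km.
Circular speed at r₁: v₁ = √(μ/r₁) = √(4.977×10^5/1.970×10^5) = 1.58946 km/s.
Transfer-orbit speed at r₁ (vis-viva equation): v_a = √[μ(2/r₁ − 1/a_t)] = 0.759653 km/s.
First burn Δv₁ = |v_a − v₁| = 0.8298 km/s.
Circular speed at r₂: v₂ = √(μ/r₂) = 4.427 km/s.
Transfer-orbit speed at r₂: v_p = √[μ(2/r₂ − 1/a_t)] = 5.892 km/s.
Second burn Δv₂ = |v₂ − v_p| = 1.465 km/s.
Δv = Δv₁ + Δv₂ = 0.8298 + 1.465 = 2.295 km/s.

Δv = 2300 m/s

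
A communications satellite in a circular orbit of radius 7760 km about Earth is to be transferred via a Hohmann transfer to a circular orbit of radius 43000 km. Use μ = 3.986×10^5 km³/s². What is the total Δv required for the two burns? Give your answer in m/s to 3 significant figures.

Semi-major axis of the transfer orbit: a_t = (7760 + 43000)/2 = 25380 km.
Circular speed at r₁: v₁ = √(μ/r₁) = √(3.986×10^5/7760) = 7.167 km/s.
On the transfer ellipse at r₁, vis-viva gives v_p = √[μ(2/r₁ − 1/a_t)] = 9.329 km/s.
First burn Δv₁ = |v_p − v₁| = 2.162 km/s.
At r₂, v₂ = √(μ/r₂) = 3.045 km/s.
Transfer-orbit speed at r₂: v_a = √[μ(2/r₂ − 1/a_t)] = 1.684 km/s.
Second burn Δv₂ = |v₂ − v_a| = 1.361 km/s.
Total Δv = Δv₁ + Δv₂ = 3.523 km/s.

Δv = 3520 m/s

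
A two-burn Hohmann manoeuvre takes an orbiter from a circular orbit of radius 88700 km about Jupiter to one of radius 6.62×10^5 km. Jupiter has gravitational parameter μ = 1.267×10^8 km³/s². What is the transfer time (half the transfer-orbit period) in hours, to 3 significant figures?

t = 17.8 hours

The Hohmann ellipse has a_t = (r₁ + r₂)/2 = 3.7535×10^5 km.
Half the transfer-orbit period gives t = π√(a_t³/μ) = 64180 s.
Converting: 64180 s ÷ 3600 s/hour = 17.8 hours.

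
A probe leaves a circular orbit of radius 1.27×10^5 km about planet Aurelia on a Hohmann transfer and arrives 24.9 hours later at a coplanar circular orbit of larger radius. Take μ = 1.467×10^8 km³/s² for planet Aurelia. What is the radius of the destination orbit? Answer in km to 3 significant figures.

Transfer time t = 24.9 hours = 89640 s, and t = π√(a_t³/μ).
So a_t = (μ t²/π²)^(1/3) = (1.467×10^8 × (89640)² / π²)^(1/3) = 4.9247×10^5 km.
Since a_t = (r₁ + r₂)/2, r₂ = 2a_t − r₁ = 2×4.9247×10^5 − 1.270×10^5 = 8.5794×10^5 km.

r₂ = 8.58×10^5 km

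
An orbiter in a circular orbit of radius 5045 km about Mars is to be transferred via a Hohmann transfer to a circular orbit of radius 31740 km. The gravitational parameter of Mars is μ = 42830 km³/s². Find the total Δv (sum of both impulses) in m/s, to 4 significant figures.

Δv = 1467 m/s

The Hohmann ellipse has a_t = (r₁ + r₂)/2 = 18392.5 km.
Circular speed at r₁: v₁ = √(μ/r₁) = √(42830/5045) = 2.9137 km/s.
Transfer-orbit speed at r₁ (vis-viva equation): v_p = √[μ(2/r₁ − 1/a_t)] = 3.8276 km/s.
First burn Δv₁ = |v_p − v₁| = 0.9139 km/s.
At r₂, v₂ = √(μ/r₂) = 1.1616 km/s.
Transfer-orbit speed at r₂: v_a = √[μ(2/r₂ − 1/a_t)] = 0.60839 km/s.
Second burn Δv₂ = |v₂ − v_a| = 0.5532 km/s.
Total Δv = Δv₁ + Δv₂ = 1.467 km/s.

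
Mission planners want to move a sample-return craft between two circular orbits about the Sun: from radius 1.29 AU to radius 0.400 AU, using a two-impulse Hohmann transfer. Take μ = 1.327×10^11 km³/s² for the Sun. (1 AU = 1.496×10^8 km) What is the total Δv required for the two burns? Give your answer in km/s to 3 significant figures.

Δv = 19.3 km/s

In km: r₁ = 1.29 × 1.496×10^8 = 1.92984×10^8 km; r₂ = 0.400 × 1.496×10^8 = 5.984×10^7 km.
The Hohmann ellipse has a_t = (r₁ + r₂)/2 = 1.26412×10^8 km.
Circular speed at r₁: v₁ = √(μ/r₁) = √(1.327×10^11/1.92984×10^8) = 26.223 km/s.
Transfer-orbit speed at r₁ (vis-viva): v_a = √[μ(2/r₁ − 1/a_t)] = 18.042 km/s.
First burn Δv₁ = |v_a − v₁| = 8.181 km/s.
Circular speed at r₂: v₂ = √(μ/r₂) = 47.09 km/s.
Transfer-orbit speed at r₂: v_p = √[μ(2/r₂ − 1/a_t)] = 58.18 km/s.
Second burn Δv₂ = |v₂ − v_p| = 11.09 km/s.
Δv = Δv₁ + Δv₂ = 8.181 + 11.09 = 19.27 km/s.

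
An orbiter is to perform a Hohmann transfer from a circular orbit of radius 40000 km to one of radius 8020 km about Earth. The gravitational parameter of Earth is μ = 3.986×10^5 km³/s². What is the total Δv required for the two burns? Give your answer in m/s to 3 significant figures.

Δv = 3380 m/s

The Hohmann ellipse has a_t = (r₁ + r₂)/2 = 24010 km.
Circular speed at r₁: v₁ = √(μ/r₁) = √(3.986×10^5/40000) = 3.1567 km/s.
On the transfer ellipse at r₁, v² = μ(2/r − 1/a) gives v_a = √[μ(2/r₁ − 1/a_t)] = 1.8244 km/s.
First burn Δv₁ = |v_a − v₁| = 1.332 km/s.
Circular speed at r₂: v₂ = √(μ/r₂) = 7.0499 km/s.
Transfer-orbit speed at r₂: v_p = √[μ(2/r₂ − 1/a_t)] = 9.0995 km/s.
Second burn Δv₂ = |v₂ − v_p| = 2.050 km/s.
Δv = Δv₁ + Δv₂ = 1.332 + 2.050 = 3.382 km/s.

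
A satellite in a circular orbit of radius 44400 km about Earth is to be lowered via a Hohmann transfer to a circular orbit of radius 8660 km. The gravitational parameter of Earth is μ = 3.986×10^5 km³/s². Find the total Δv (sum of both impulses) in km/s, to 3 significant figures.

The Hohmann ellipse has a_t = (r₁ + r₂)/2 = 26530 km.
At r₁ the circular-orbit speed is v₁ = √(μ/r₁) = 2.99624 km/s.
On the transfer ellipse at r₁, vis-viva equation gives v_a = √[μ(2/r₁ − 1/a_t)] = 1.71186 km/s.
First burn Δv₁ = |v_a − v₁| = 1.2844 km/s.
At r₂, v₂ = √(μ/r₂) = 6.78437 km/s.
Transfer-orbit speed at r₂: v_p = √[μ(2/r₂ − 1/a_t)] = 8.77673 km/s.
Second burn Δv₂ = |v₂ − v_p| = 1.9924 km/s.
Total Δv = Δv₁ + Δv₂ = 3.277 km/s.

Δv = 3.28 km/s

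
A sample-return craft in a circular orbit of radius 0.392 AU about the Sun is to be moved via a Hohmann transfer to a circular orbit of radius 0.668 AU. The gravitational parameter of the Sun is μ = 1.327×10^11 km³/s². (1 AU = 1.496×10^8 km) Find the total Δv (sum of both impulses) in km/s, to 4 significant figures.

In km: r₁ = 0.392 × 1.496×10^8 = 5.86432×10^7 km; r₂ = 0.668 × 1.496×10^8 = 9.99328×10^7 km.
Semi-major axis of the transfer orbit: a_t = (5.86432×10^7 + 9.99328×10^7)/2 = 7.9288×10^7 km.
Circular speed at r₁: v₁ = √(μ/r₁) = √(1.327×10^11/5.86432×10^7) = 47.569 km/s.
On the transfer ellipse at r₁, vis-viva gives v_p = √[μ(2/r₁ − 1/a_t)] = 53.404 km/s.
First burn Δv₁ = |v_p − v₁| = 5.835 km/s.
Circular speed at r₂: v₂ = √(μ/r₂) = 36.440 km/s.
Transfer-orbit speed at r₂: v_a = √[μ(2/r₂ − 1/a_t)] = 31.339 km/s.
Second burn Δv₂ = |v₂ − v_a| = 5.101 km/s.
Δv = Δv₁ + Δv₂ = 5.835 + 5.101 = 10.94 km/s.

Δv = 10.94 km/s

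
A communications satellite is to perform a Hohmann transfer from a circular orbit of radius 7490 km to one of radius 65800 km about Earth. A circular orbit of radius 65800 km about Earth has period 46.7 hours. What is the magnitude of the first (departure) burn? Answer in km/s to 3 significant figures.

From Kepler's third law T² = 4π²r³/μ at r = 65800 km, T = 46.7 hours = 46.7 × 3600 s = 1.6812×10^5 s: μ = 4π²r³/T² = 3.97923×10^5 km³/s².
Semi-major axis of the transfer orbit: a_t = (7490 + 65800)/2 = 36645 km.
On the circular orbit at r = 7490 km, v_c = √(μ/r) = 7.289 km/s.
Vis-viva on the transfer ellipse at r = 7490 km gives v_t = √[μ(2/r − 1/a_t)] = 9.767 km/s.
Δv₁ = |v_t − v_c| = |9.767 − 7.289| = 2.478 km/s.

Δv₁ = 2.48 km/s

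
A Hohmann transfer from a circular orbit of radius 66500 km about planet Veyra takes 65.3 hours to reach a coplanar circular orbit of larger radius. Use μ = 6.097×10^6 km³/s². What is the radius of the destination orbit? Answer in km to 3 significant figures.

Transfer time t = 65.3 hours = 2.3508×10^5 s, and t = π√(a_t³/μ).
So a_t = (μ t²/π²)^(1/3) = (6.097×10^6 × (2.3508×10^5)² / π²)^(1/3) = 3.2440×10^5 km.
Since a_t = (r₁ + r₂)/2, r₂ = 2a_t − r₁ = 2×3.2440×10^5 − 66500 = 5.823×10^5 km.

r₂ = 5.82×10^5 km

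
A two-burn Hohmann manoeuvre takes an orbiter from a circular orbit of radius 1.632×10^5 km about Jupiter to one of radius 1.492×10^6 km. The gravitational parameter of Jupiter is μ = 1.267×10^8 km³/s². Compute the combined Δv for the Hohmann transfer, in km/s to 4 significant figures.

Δv = 14.67 km/s

Transfer-ellipse semi-major axis a_t = (r₁ + r₂)/2 = (1.632×10^5 + 1.492×10^6)/2 = 8.276×10^5 km.
Circular speed at r₁: v₁ = √(μ/r₁) = √(1.267×10^8/1.632×10^5) = 27.863 km/s.
Transfer-orbit speed at r₁ (vis-viva): v_p = √[μ(2/r₁ − 1/a_t)] = 37.411 km/s.
First burn Δv₁ = |v_p − v₁| = 9.548 km/s.
At r₂, v₂ = √(μ/r₂) = 9.215 km/s.
Transfer-orbit speed at r₂: v_a = √[μ(2/r₂ − 1/a_t)] = 4.092 km/s.
Second burn Δv₂ = |v₂ − v_a| = 5.123 km/s.
Δv = Δv₁ + Δv₂ = 9.548 + 5.123 = 14.67 km/s.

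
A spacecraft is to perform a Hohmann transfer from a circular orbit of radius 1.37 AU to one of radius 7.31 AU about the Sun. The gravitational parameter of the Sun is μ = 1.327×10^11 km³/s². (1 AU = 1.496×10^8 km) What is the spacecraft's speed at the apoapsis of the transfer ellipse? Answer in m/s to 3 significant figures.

v = 6190 m/s

In km: r₁ = 1.37 × 1.496×10^8 = 2.04952×10^8 km; r₂ = 7.31 × 1.496×10^8 = 1.093576×10^9 km.
Semi-major axis of the transfer orbit: a_t = (2.04952×10^8 + 1.093576×10^9)/2 = 6.49264×10^8 km.
At apoapsis, r = 1.093576×10^9 km.
Applying v² = μ(2/r − 1/a_t): v = 6.189 km/s.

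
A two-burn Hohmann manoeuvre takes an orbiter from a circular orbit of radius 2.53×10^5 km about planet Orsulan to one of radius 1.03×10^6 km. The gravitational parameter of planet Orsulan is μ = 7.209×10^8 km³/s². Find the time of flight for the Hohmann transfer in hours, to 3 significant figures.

Semi-major axis of the transfer orbit: a_t = (2.530×10^5 + 1.030×10^6)/2 = 6.415×10^5 km.
By Kepler's third law the transfer-orbit period is T = 2π√(a_t³/μ), so t = T/2 = 60120 s.
Converting: 60120 s ÷ 3600 s/hour = 16.7 hours.

t = 16.7 hours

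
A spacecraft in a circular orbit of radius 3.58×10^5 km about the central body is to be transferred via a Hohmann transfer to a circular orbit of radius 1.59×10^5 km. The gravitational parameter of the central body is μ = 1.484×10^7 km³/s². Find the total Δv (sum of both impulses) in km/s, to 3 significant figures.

Transfer-ellipse semi-major axis a_t = (r₁ + r₂)/2 = (3.580×10^5 + 1.590×10^5)/2 = 2.585×10^5 km.
At r₁ the circular-orbit speed is v₁ = √(μ/r₁) = 6.438 km/s.
On the transfer ellipse at r₁, vis-viva gives v_a = √[μ(2/r₁ − 1/a_t)] = 5.049 km/s.
First burn Δv₁ = |v_a − v₁| = 1.389 km/s.
Circular speed at r₂: v₂ = √(μ/r₂) = 9.6609 km/s.
Transfer-orbit speed at r₂: v_p = √[μ(2/r₂ − 1/a_t)] = 11.369 km/s.
Second burn Δv₂ = |v₂ − v_p| = 1.708 km/s.
Δv = Δv₁ + Δv₂ = 1.389 + 1.708 = 3.097 km/s.

Δv = 3.10 km/s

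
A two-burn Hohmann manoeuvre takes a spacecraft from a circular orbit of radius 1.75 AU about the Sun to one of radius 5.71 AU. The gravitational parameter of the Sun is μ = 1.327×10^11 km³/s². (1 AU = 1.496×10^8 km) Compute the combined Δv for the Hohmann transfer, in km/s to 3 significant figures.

In km: r₁ = 1.75 × 1.496×10^8 = 2.618×10^8 km; r₂ = 5.71 × 1.496×10^8 = 8.54216×10^8 km.
Transfer-ellipse semi-major axis a_t = (r₁ + r₂)/2 = (2.618×10^8 + 8.54216×10^8)/2 = 5.58008×10^8 km.
Circular speed at r₁: v₁ = √(μ/r₁) = √(1.327×10^11/2.618×10^8) = 22.5139 km/s.
Transfer-orbit speed at r₁ (v² = μ(2/r − 1/a)): v_p = √[μ(2/r₁ − 1/a_t)] = 27.8557 km/s.
First burn Δv₁ = |v_p − v₁| = 5.3418 km/s.
At r₂, v₂ = √(μ/r₂) = 12.4638 km/s.
Transfer-orbit speed at r₂: v_a = √[μ(2/r₂ − 1/a_t)] = 8.53722 km/s.
Second burn Δv₂ = |v₂ − v_a| = 3.9266 km/s.
Total Δv = Δv₁ + Δv₂ = 9.268 km/s.

Δv = 9.27 km/s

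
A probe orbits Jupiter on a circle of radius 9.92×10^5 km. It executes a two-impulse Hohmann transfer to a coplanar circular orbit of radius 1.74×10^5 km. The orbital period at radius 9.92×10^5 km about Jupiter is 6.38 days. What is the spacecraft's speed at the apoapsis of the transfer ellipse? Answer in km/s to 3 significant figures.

From Kepler's third law T² = 4π²r³/μ at r = 9.92×10^5 km, T = 6.38 days = 6.38 × 86400 s = 5.51232×10^5 s: μ = 4π²r³/T² = 1.26831×10^8 km³/s².
Semi-major axis of the transfer orbit: a_t = (9.920×10^5 + 1.740×10^5)/2 = 5.830×10^5 km.
At apoapsis, r = 9.920×10^5 km.
From the vis-viva equation, v = √[μ(2/r − 1/a_t)] = 6.177 km/s.

v = 6.18 km/s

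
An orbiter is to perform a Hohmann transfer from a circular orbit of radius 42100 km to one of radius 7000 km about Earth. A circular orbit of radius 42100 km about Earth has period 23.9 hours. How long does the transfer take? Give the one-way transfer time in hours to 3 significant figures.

From Kepler's third law T² = 4π²r³/μ at r = 42100 km, T = 23.9 hours = 23.9 × 3600 s = 86040 s: μ = 4π²r³/T² = 3.97929×10^5 km³/s².
Transfer-ellipse semi-major axis a_t = (r₁ + r₂)/2 = (42100 + 7000)/2 = 24550 km.
Half the transfer-orbit period gives t = π√(a_t³/μ) = 19160 s.
Converting: 19160 s ÷ 3600 s/hour = 5.32 hours.

t = 5.32 hours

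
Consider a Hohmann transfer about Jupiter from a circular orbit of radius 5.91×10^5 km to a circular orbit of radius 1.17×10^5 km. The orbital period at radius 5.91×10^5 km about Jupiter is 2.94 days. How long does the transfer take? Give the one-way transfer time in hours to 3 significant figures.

t = 16.4 hours

From Kepler's third law T² = 4π²r³/μ at r = 5.91×10^5 km, T = 2.94 days = 2.94 × 86400 s = 2.54016×10^5 s: μ = 4π²r³/T² = 1.26299×10^8 km³/s².
Semi-major axis of the transfer orbit: a_t = (5.910×10^5 + 1.170×10^5)/2 = 3.540×10^5 km.
Half the transfer-orbit period gives t = π√(a_t³/μ) = 58880 s.
Converting: 58880 s ÷ 3600 s/hour = 16.4 hours.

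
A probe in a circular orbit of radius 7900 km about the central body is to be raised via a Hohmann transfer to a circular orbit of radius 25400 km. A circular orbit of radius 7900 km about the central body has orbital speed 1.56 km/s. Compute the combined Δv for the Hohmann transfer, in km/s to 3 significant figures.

From the circular-orbit relation v² = μ/r at r = 7900 km: μ = v²r = (1.56)² × 7900 = 19225.4 km³/s².
Transfer-ellipse semi-major axis a_t = (r₁ + r₂)/2 = (7900 + 25400)/2 = 16650 km.
At r₁ the circular-orbit speed is v₁ = √(μ/r₁) = 1.5600 km/s.
Transfer-orbit speed at r₁ (v² = μ(2/r − 1/a)): v_p = √[μ(2/r₁ − 1/a_t)] = 1.9268 km/s.
First burn Δv₁ = |v_p − v₁| = 0.3668 km/s.
At r₂, v₂ = √(μ/r₂) = 0.8700 km/s.
Transfer-orbit speed at r₂: v_a = √[μ(2/r₂ − 1/a_t)] = 0.5993 km/s.
Second burn Δv₂ = |v₂ − v_a| = 0.2707 km/s.
Δv = Δv₁ + Δv₂ = 0.3668 + 0.2707 = 0.6375 km/s.

Δv = 0.638 km/s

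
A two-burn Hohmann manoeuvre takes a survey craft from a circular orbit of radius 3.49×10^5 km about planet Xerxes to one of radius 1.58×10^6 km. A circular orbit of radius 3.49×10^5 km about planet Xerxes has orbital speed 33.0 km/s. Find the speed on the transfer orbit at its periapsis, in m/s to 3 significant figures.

From the circular-orbit relation v² = μ/r at r = 3.49×10^5 km: μ = v²r = (33.0)² × 3.49×10^5 = 3.80061×10^8 km³/s².
The Hohmann ellipse has a_t = (r₁ + r₂)/2 = 9.645×10^5 km.
The periapsis of the transfer ellipse is at r = 3.490×10^5 km.
Applying v² = μ(2/r − 1/a_t): v = 42.24 km/s.

v = 42200 m/s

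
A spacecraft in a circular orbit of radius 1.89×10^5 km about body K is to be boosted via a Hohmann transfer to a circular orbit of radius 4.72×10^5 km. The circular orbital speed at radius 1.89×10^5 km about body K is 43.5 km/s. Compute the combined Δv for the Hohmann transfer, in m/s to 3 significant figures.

Δv = 15200 m/s

From the circular-orbit relation v² = μ/r at r = 1.89×10^5 km: μ = v²r = (43.5)² × 1.89×10^5 = 3.57635×10^8 km³/s².
Semi-major axis of the transfer orbit: a_t = (1.890×10^5 + 4.720×10^5)/2 = 3.305×10^5 km.
At r₁ the circular-orbit speed is v₁ = √(μ/r₁) = 43.500 km/s.
On the transfer ellipse at r₁, vis-viva equation gives v_p = √[μ(2/r₁ − 1/a_t)] = 51.985 km/s.
First burn Δv₁ = |v_p − v₁| = 8.485 km/s.
Circular speed at r₂: v₂ = √(μ/r₂) = 27.52638 km/s.
Transfer-orbit speed at r₂: v_a = √[μ(2/r₂ − 1/a_t)] = 20.81586 km/s.
Second burn Δv₂ = |v₂ − v_a| = 6.711 km/s.
Total Δv = Δv₁ + Δv₂ = 15.20 km/s.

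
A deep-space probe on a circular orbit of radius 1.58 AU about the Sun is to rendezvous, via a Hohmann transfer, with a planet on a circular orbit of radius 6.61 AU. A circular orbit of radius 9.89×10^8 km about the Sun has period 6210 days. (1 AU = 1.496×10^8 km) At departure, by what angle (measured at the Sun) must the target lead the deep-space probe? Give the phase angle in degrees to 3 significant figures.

From Kepler's third law T² = 4π²r³/μ at r = 9.89×10^8 km, T = 6210 days = 6210 × 86400 s = 5.36544×10^8 s: μ = 4π²r³/T² = 1.32659×10^11 km³/s².
In km: r₁ = 1.58 × 1.496×10^8 = 2.36368×10^8 km; r₂ = 6.61 × 1.496×10^8 = 9.88856×10^8 km.
The Hohmann ellipse has a_t = (r₁ + r₂)/2 = 6.12612×10^8 km.
The half-period of the transfer ellipse is t = π√(a_t³/μ) = 1.3079×10^8 s.
Target angular speed ω₂ = √(μ/r₂³) = 1.1713×10^-8 rad/s.
Angle swept by the target during transfer: ω₂·t = 1.5319 rad = 87.77°.
The deep-space probe traverses 180° on the transfer ellipse, so the target must lead by 180° − 87.77° = 92.2°.

φ = 92.2°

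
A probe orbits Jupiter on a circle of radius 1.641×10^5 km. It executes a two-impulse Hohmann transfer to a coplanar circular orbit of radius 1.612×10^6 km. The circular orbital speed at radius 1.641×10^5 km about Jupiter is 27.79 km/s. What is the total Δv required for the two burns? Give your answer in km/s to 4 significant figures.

From the circular-orbit relation v² = μ/r at r = 1.641×10^5 km: μ = v²r = (27.79)² × 1.641×10^5 = 1.26732×10^8 km³/s².
Semi-major axis of the transfer orbit: a_t = (1.641×10^5 + 1.612×10^6)/2 = 8.8805×10^5 km.
At r₁ the circular-orbit speed is v₁ = √(μ/r₁) = 27.790 km/s.
On the transfer ellipse at r₁, vis-viva gives v_p = √[μ(2/r₁ − 1/a_t)] = 37.441 km/s.
First burn Δv₁ = |v_p − v₁| = 9.651 km/s.
Circular speed at r₂: v₂ = √(μ/r₂) = 8.8667 km/s.
Transfer-orbit speed at r₂: v_a = √[μ(2/r₂ − 1/a_t)] = 3.8115 km/s.
Second burn Δv₂ = |v₂ − v_a| = 5.055 km/s.
Δv = Δv₁ + Δv₂ = 9.651 + 5.055 = 14.71 km/s.

Δv = 14.71 km/s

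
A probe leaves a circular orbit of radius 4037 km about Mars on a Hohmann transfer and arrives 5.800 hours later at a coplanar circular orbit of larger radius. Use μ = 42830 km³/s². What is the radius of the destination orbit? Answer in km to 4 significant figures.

Transfer time t = 5.800 hours = 20880 s, and t = π√(a_t³/μ).
So a_t = (μ t²/π²)^(1/3) = (42830 × (20880)² / π²)^(1/3) = 12368 km.
Since a_t = (r₁ + r₂)/2, r₂ = 2a_t − r₁ = 2×12368 − 4037 = 20699 km.

r₂ = 20700 km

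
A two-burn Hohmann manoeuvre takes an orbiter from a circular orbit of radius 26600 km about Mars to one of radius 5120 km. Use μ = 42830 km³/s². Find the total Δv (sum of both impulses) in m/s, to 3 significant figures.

Δv = 1400 m/s

Transfer-ellipse semi-major axis a_t = (r₁ + r₂)/2 = (26600 + 5120)/2 = 15860 km.
Circular speed at r₁: v₁ = √(μ/r₁) = √(42830/26600) = 1.2689 km/s.
Transfer-orbit speed at r₁ (vis-viva equation): v_a = √[μ(2/r₁ − 1/a_t)] = 0.72097 km/s.
First burn Δv₁ = |v_a − v₁| = 0.5479 km/s.
Circular speed at r₂: v₂ = √(μ/r₂) = 2.8923 km/s.
Transfer-orbit speed at r₂: v_p = √[μ(2/r₂ − 1/a_t)] = 3.7457 km/s.
Second burn Δv₂ = |v₂ − v_p| = 0.8534 km/s.
Δv = Δv₁ + Δv₂ = 0.5479 + 0.8534 = 1.401 km/s.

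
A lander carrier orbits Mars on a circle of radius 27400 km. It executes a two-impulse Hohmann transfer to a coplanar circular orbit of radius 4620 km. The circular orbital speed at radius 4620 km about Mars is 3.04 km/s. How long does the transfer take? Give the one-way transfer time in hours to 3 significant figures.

t = 8.56 hours

From the circular-orbit relation v² = μ/r at r = 4620 km: μ = v²r = (3.04)² × 4620 = 42696.2 km³/s².
Semi-major axis of the transfer orbit: a_t = (27400 + 4620)/2 = 16010 km.
Transfer time t = π√(a_t³/μ) = π√((16010)³ / 42696.2) = 30800 s.
Converting: 30800 s ÷ 3600 s/hour = 8.56 hours.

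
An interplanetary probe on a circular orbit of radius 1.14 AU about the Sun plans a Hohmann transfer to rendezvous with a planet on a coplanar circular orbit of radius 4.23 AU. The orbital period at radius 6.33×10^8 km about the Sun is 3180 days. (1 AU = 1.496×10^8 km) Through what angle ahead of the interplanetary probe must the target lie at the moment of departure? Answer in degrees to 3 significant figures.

φ = 89.0°

From Kepler's third law T² = 4π²r³/μ at r = 6.33×10^8 km, T = 3180 days = 3180 × 86400 s = 2.74752×10^8 s: μ = 4π²r³/T² = 1.32644×10^11 km³/s².
In km: r₁ = 1.14 × 1.496×10^8 = 1.70544×10^8 km; r₂ = 4.23 × 1.496×10^8 = 6.32808×10^8 km.
Transfer-ellipse semi-major axis a_t = (r₁ + r₂)/2 = (1.70544×10^8 + 6.32808×10^8)/2 = 4.01676×10^8 km.
Transfer time t = π√(a_t³/μ) = 6.944×10^7 s.
Target angular speed ω₂ = √(μ/r₂³) = 2.288×10^-8 rad/s.
Angle swept by the target during transfer: ω₂·t = 1.5888 rad = 91.03°.
The interplanetary probe traverses 180° on the transfer ellipse, so the target must lead by 180° − 91.03° = 89.0°.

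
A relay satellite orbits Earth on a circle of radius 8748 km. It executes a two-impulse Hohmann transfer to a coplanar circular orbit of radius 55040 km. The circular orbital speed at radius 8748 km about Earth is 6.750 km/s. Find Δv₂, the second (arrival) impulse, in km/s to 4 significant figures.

From the circular-orbit relation v² = μ/r at r = 8748 km: μ = v²r = (6.750)² × 8748 = 3.98581×10^5 km³/s².
The Hohmann ellipse has a_t = (r₁ + r₂)/2 = 31894 km.
Circular speed at r = 55040 km: v_c = √(μ/r) = 2.691 km/s.
Transfer-orbit speed at the same r (vis-viva, a = a_t): v_t = √[μ(2/r − 1/a_t)] = 1.409 km/s.
Δv₂ = |v_t − v_c| = |1.409 − 2.691| = 1.282 km/s.

Δv₂ = 1.282 km/s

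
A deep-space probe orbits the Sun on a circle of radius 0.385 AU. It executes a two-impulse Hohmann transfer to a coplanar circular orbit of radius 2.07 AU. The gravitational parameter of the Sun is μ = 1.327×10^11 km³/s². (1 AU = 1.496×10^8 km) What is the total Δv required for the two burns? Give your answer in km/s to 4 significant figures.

Δv = 23.44 km/s

In km: r₁ = 0.385 × 1.496×10^8 = 5.7596×10^7 km; r₂ = 2.07 × 1.496×10^8 = 3.09672×10^8 km.
The Hohmann ellipse has a_t = (r₁ + r₂)/2 = 1.83634×10^8 km.
At r₁ the circular-orbit speed is v₁ = √(μ/r₁) = 48.00 km/s.
On the transfer ellipse at r₁, vis-viva equation gives v_p = √[μ(2/r₁ − 1/a_t)] = 62.33 km/s.
First burn Δv₁ = |v_p − v₁| = 14.33 km/s.
Circular speed at r₂: v₂ = √(μ/r₂) = 20.70067 km/s.
Transfer-orbit speed at r₂: v_a = √[μ(2/r₂ − 1/a_t)] = 11.59322 km/s.
Second burn Δv₂ = |v₂ − v_a| = 9.107 km/s.
Δv = Δv₁ + Δv₂ = 14.33 + 9.107 = 23.44 km/s.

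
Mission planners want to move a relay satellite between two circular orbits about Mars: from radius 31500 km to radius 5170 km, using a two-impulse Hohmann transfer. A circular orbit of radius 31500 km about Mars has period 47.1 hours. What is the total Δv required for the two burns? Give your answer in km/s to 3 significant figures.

Δv = 1.44 km/s

From Kepler's third law T² = 4π²r³/μ at r = 31500 km, T = 47.1 hours = 47.1 × 3600 s = 1.6956×10^5 s: μ = 4π²r³/T² = 42918.5 km³/s².
The Hohmann ellipse has a_t = (r₁ + r₂)/2 = 18335 km.
Circular speed at r₁: v₁ = √(μ/r₁) = √(42918.5/31500) = 1.16726 km/s.
Transfer-orbit speed at r₁ (vis-viva equation): v_a = √[μ(2/r₁ − 1/a_t)] = 0.619829 km/s.
First burn Δv₁ = |v_a − v₁| = 0.5474 km/s.
At r₂, v₂ = √(μ/r₂) = 2.8812 km/s.
Transfer-orbit speed at r₂: v_p = √[μ(2/r₂ − 1/a_t)] = 3.7765 km/s.
Second burn Δv₂ = |v₂ − v_p| = 0.8953 km/s.
Total Δv = Δv₁ + Δv₂ = 1.443 km/s.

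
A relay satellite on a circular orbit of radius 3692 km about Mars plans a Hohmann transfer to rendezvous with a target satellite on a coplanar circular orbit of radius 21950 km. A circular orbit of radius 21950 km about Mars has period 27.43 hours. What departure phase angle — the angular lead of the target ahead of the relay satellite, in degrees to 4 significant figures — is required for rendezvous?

φ = 99.65°

From Kepler's third law T² = 4π²r³/μ at r = 21950 km, T = 27.43 hours = 27.43 × 3600 s = 98748 s: μ = 4π²r³/T² = 42816.1 km³/s².
Semi-major axis of the transfer orbit: a_t = (3692 + 21950)/2 = 12821 km.
The half-period of the transfer ellipse is t = π√(a_t³/μ) = 22040 s.
The target's mean motion on its circular orbit is ω₂ = √(μ/r₂³) = 6.363×10^-5 rad/s.
Angle swept by the target during transfer: ω₂·t = 1.4024 rad = 80.35°.
Arrival is 180° from departure on the ellipse, so φ = 180° − 80.35° = 99.65°.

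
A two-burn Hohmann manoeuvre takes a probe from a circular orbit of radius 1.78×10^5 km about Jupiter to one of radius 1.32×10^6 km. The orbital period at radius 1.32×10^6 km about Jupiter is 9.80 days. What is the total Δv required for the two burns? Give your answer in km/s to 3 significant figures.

Δv = 13.8 km/s

From Kepler's third law T² = 4π²r³/μ at r = 1.32×10^6 km, T = 9.80 days = 9.80 × 86400 s = 8.4672×10^5 s: μ = 4π²r³/T² = 1.26649×10^8 km³/s².
The Hohmann ellipse has a_t = (r₁ + r₂)/2 = 7.490×10^5 km.
At r₁ the circular-orbit speed is v₁ = √(μ/r₁) = 26.674 km/s.
On the transfer ellipse at r₁, v² = μ(2/r − 1/a) gives v_p = √[μ(2/r₁ − 1/a_t)] = 35.411 km/s.
First burn Δv₁ = |v_p − v₁| = 8.737 km/s.
Circular speed at r₂: v₂ = √(μ/r₂) = 9.795 km/s.
Transfer-orbit speed at r₂: v_a = √[μ(2/r₂ − 1/a_t)] = 4.775 km/s.
Second burn Δv₂ = |v₂ − v_a| = 5.020 km/s.
Δv = Δv₁ + Δv₂ = 8.737 + 5.020 = 13.76 km/s.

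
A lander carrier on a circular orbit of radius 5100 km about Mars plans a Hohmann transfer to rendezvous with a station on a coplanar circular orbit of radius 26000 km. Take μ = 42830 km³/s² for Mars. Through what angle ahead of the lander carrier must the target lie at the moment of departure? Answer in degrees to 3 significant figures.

φ = 96.7°

Transfer-ellipse semi-major axis a_t = (r₁ + r₂)/2 = (5100 + 26000)/2 = 15550 km.
The half-period of the transfer ellipse is t = π√(a_t³/μ) = 29435.5 s.
Target angular speed ω₂ = √(μ/r₂³) = 4.93644×10^-5 rad/s.
Angle swept by the target during transfer: ω₂·t = 1.45307 rad = 83.255°.
The lander carrier traverses 180° on the transfer ellipse, so the target must lead by 180° − 83.255° = 96.7°.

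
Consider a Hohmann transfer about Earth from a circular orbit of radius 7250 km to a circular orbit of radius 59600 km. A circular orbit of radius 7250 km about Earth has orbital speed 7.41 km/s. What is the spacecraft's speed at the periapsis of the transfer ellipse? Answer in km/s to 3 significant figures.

v = 9.89 km/s

From the circular-orbit relation v² = μ/r at r = 7250 km: μ = v²r = (7.41)² × 7250 = 3.98084×10^5 km³/s².
Semi-major axis of the transfer orbit: a_t = (7250 + 59600)/2 = 33425 km.
At periapsis, r = 7250 km.
From the vis-viva equation, v = √[μ(2/r − 1/a_t)] = 9.895 km/s.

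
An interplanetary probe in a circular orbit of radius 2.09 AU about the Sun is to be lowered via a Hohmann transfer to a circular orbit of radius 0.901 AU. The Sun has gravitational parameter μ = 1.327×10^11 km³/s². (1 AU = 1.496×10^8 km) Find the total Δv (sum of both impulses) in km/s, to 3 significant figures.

In km: r₁ = 2.09 × 1.496×10^8 = 3.12664×10^8 km; r₂ = 0.901 × 1.496×10^8 = 1.347896×10^8 km.
Semi-major axis of the transfer orbit: a_t = (3.12664×10^8 + 1.347896×10^8)/2 = 2.237268×10^8 km.
Circular speed at r₁: v₁ = √(μ/r₁) = √(1.327×10^11/3.12664×10^8) = 20.6014 km/s.
Transfer-orbit speed at r₁ (vis-viva equation): v_a = √[μ(2/r₁ − 1/a_t)] = 15.9906 km/s.
First burn Δv₁ = |v_a − v₁| = 4.611 km/s.
Circular speed at r₂: v₂ = √(μ/r₂) = 31.377 km/s.
Transfer-orbit speed at r₂: v_p = √[μ(2/r₂ − 1/a_t)] = 37.093 km/s.
Second burn Δv₂ = |v₂ − v_p| = 5.716 km/s.
Δv = Δv₁ + Δv₂ = 4.611 + 5.716 = 10.33 km/s.

Δv = 10.3 km/s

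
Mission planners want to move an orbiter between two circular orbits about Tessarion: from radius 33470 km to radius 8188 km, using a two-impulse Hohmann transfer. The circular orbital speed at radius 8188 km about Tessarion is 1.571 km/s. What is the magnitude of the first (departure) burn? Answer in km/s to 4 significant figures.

Δv₁ = 0.2898 km/s

From the circular-orbit relation v² = μ/r at r = 8188 km: μ = v²r = (1.571)² × 8188 = 20208.3 km³/s².
Transfer-ellipse semi-major axis a_t = (r₁ + r₂)/2 = (33470 + 8188)/2 = 20829 km.
On the circular orbit at r = 33470 km, v_c = √(μ/r) = 0.7770 km/s.
Transfer-orbit speed at the same r (vis-viva, a = a_t): v_t = √[μ(2/r − 1/a_t)] = 0.4872 km/s.
Δv₁ = |v_t − v_c| = |0.4872 − 0.7770| = 0.2898 km/s.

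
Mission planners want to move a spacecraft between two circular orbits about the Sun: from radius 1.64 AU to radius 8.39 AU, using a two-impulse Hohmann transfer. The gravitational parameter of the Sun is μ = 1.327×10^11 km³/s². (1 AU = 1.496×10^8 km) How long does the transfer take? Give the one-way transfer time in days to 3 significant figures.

In km: r₁ = 1.64 × 1.496×10^8 = 2.45344×10^8 km; r₂ = 8.39 × 1.496×10^8 = 1.255144×10^9 km.
Transfer-ellipse semi-major axis a_t = (r₁ + r₂)/2 = (2.45344×10^8 + 1.255144×10^9)/2 = 7.50244×10^8 km.
Half the transfer-orbit period gives t = π√(a_t³/μ) = 1.772×10^8 s.
Converting: 1.772×10^8 s ÷ 86400 s/day = 2050 days.

t = 2050 days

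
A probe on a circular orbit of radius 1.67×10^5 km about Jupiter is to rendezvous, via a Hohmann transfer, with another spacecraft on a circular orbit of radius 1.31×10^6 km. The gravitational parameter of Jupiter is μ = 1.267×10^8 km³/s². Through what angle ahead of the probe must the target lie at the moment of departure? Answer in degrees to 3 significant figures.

The Hohmann ellipse has a_t = (r₁ + r₂)/2 = 7.385×10^5 km.
Transfer time t = π√(a_t³/μ) = 1.77128×10^5 s.
The target's mean motion on its circular orbit is ω₂ = √(μ/r₂³) = 7.50726×10^-6 rad/s.
Angle swept by the target during transfer: ω₂·t = 1.3297 rad = 76.19°.
Arrival is 180° from departure on the ellipse, so φ = 180° − 76.19° = 104°.

φ = 104°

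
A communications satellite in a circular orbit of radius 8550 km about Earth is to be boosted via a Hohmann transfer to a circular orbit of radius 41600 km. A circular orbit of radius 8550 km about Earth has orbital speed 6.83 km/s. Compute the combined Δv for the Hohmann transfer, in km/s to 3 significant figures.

From the circular-orbit relation v² = μ/r at r = 8550 km: μ = v²r = (6.83)² × 8550 = 3.98848×10^5 km³/s².
Semi-major axis of the transfer orbit: a_t = (8550 + 41600)/2 = 25075 km.
Circular speed at r₁: v₁ = √(μ/r₁) = √(3.98848×10^5/8550) = 6.83000 km/s.
On the transfer ellipse at r₁, vis-viva equation gives v_p = √[μ(2/r₁ − 1/a_t)] = 8.79725 km/s.
First burn Δv₁ = |v_p − v₁| = 1.96725 km/s.
Circular speed at r₂: v₂ = √(μ/r₂) = 3.09640 km/s.
Transfer-orbit speed at r₂: v_a = √[μ(2/r₂ − 1/a_t)] = 1.80809 km/s.
Second burn Δv₂ = |v₂ − v_a| = 1.28831 km/s.
Δv = Δv₁ + Δv₂ = 1.96725 + 1.28831 = 3.256 km/s.

Δv = 3.26 km/s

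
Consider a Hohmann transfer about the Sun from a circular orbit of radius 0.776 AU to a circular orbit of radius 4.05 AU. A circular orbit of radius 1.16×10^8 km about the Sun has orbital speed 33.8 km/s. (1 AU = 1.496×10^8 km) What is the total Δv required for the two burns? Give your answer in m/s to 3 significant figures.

Δv = 16400 m/s

From the circular-orbit relation v² = μ/r at r = 1.16×10^8 km: μ = v²r = (33.8)² × 1.16×10^8 = 1.32523×10^11 km³/s².
In km: r₁ = 0.776 × 1.496×10^8 = 1.160896×10^8 km; r₂ = 4.05 × 1.496×10^8 = 6.0588×10^8 km.
Semi-major axis of the transfer orbit: a_t = (1.160896×10^8 + 6.0588×10^8)/2 = 3.609848×10^8 km.
Circular speed at r₁: v₁ = √(μ/r₁) = √(1.32523×10^11/1.160896×10^8) = 33.787 km/s.
Transfer-orbit speed at r₁ (vis-viva equation): v_p = √[μ(2/r₁ − 1/a_t)] = 43.772 km/s.
First burn Δv₁ = |v_p − v₁| = 9.985 km/s.
Circular speed at r₂: v₂ = √(μ/r₂) = 14.79 km/s.
Transfer-orbit speed at r₂: v_a = √[μ(2/r₂ − 1/a_t)] = 8.387 km/s.
Second burn Δv₂ = |v₂ − v_a| = 6.403 km/s.
Δv = Δv₁ + Δv₂ = 9.985 + 6.403 = 16.39 km/s.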